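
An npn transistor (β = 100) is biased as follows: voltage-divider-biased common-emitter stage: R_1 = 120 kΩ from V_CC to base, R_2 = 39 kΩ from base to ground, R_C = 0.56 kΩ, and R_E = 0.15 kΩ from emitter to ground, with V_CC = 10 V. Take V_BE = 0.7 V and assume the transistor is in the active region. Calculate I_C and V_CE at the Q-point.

Thevenize the base divider: V_Th = V_CC·R_2/(R_1+R_2) = 10×39/159 = 2.45 V, R_Th = R_1‖R_2 = 29.4 kΩ.
Base-emitter loop: V_Th = I_B·R_Th + V_BE + (β+1)I_B·R_E, so I_B = (2.45 − 0.7) / (29.4 + 101×0.15) = 0.0393 mA.
I_C = β·I_B = 100×0.0393 = 3.93 mA, and I_E = (β+1)I_B = 3.97 mA.
V_CE = V_CC − I_C·R_C − I_E·R_E = 10 − 3.93×0.56 − 3.97×0.15 = 7.2 V.
V_CE = 7.2 V > 0.2 V confirms active-region operation.

I_C ≈ 3.9 mA, V_CE ≈ 7.2 V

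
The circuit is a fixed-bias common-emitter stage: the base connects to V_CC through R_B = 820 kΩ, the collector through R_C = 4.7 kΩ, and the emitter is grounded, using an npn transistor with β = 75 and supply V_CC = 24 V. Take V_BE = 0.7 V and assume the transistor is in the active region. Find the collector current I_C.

I_C ≈ 2.1 mA

Base loop: V_CC = I_B·R_B + V_BE, so I_B = (24 − 0.7)/820 kΩ = 0.0284 mA.
In the active region I_C = β·I_B = 75 × 0.0284 = 2.13 mA.
Collector loop: V_CE = V_CC − I_C·R_C = 24 − 2.13×4.7 = 14 V.
Since V_CE = 14 V > V_CE(sat) ≈ 0.2 V, the transistor is in the active region as assumed.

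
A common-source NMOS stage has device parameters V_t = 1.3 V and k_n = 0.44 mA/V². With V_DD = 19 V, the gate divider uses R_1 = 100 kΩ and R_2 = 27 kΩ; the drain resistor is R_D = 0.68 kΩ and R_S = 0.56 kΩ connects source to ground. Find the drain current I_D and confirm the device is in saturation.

I_D ≈ 1 mA

V_G = V_DD·R_2/(R_1+R_2) = 19×27/127 = 4.04 V.
Assume saturation: I_D = (k_n/2)(V_GS − V_t)² with V_GS = V_G − I_D·R_S = 4.04 − 0.56·I_D.
Substituting gives 0.069·I_D² − 1.67·I_D + 1.65 = 0, with roots I_D = 1.03 or 23.2 mA.
The root I_D = 23.2 mA gives V_GS = -8.98 V ≤ V_t, so take I_D = 1.03 mA.
Then V_GS = 3.46 V and V_DS = V_DD − I_D(R_D+R_S) = 19 − 1.03×1.24 = 17.7 V.
Saturation requires V_DS ≥ V_GS − V_t = 2.16 V; 17.7 ≥ 2.16 ✓.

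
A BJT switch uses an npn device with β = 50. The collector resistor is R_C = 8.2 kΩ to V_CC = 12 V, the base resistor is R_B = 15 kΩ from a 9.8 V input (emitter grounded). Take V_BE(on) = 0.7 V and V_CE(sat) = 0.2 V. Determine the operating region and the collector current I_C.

Assume active: I_B = (9.8 − 0.7)/15 = 0.607 mA, giving I_C = β·I_B = 30.3 mA.
But then V_CE = 12 − 30.3×8.2 = -237 V < V_CE(sat) = 0.2 V — impossible in the active region.
So the transistor is saturated. With V_CE = 0.2 V, I_C = (V_CC − 0.2)/R_C = 11.8/8.2 = 1.44 mA.
Check: β·I_B = 30.3 mA > I_C = 1.44 mA, confirming saturation.

saturation; I_C ≈ 1.4 mA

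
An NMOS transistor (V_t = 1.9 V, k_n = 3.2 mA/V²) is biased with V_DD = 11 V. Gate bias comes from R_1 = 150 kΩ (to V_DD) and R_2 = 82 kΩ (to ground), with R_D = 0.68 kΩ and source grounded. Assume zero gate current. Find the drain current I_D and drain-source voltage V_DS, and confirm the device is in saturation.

V_G = V_DD·R_2/(R_1+R_2) = 11×82/232 = 3.89 V. With the source grounded, V_GS = V_G = 3.89 V.
Assume saturation: I_D = (k_n/2)(V_GS − V_t)² = (3.2/2)×(3.89 − 1.9)² = 1.6×1.99² = 6.32 mA.
V_DS = V_DD − I_D·R_D = 11 − 6.32×0.68 = 6.7 V.
Saturation requires V_DS ≥ V_GS − V_t = 1.99 V; 6.7 ≥ 1.99 ✓.

I_D ≈ 6.3 mA, V_DS ≈ 6.7 V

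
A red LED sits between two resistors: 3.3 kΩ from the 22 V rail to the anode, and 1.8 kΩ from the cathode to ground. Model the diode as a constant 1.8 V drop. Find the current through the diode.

I ≈ 4 mA

The two resistors are in series with the diode, so KVL gives 22 = I·3.3 + 1.8 + I·1.8.
I = (22 − 1.8) / (3.3 + 1.8) kΩ = 20.2 / 5.1 = 3.96 mA.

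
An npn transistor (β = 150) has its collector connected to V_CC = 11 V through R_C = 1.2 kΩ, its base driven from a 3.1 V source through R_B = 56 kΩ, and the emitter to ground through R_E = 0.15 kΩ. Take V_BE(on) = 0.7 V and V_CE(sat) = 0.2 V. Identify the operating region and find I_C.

active; I_C ≈ 4.6 mA

Assume active. Base-emitter loop: I_B = (V_BB − V_BE)/(R_B + (β+1)R_E) = (3.1 − 0.7)/(56 + 151×0.15) = 0.0305 mA.
I_C = β·I_B = 150×0.0305 = 4.58 mA.
V_CE = V_CC − I_C·R_C − I_E·R_E = 11 − 4.58×1.2 − 4.61×0.15 = 4.82 V > V_CE(sat), so the active-region assumption holds.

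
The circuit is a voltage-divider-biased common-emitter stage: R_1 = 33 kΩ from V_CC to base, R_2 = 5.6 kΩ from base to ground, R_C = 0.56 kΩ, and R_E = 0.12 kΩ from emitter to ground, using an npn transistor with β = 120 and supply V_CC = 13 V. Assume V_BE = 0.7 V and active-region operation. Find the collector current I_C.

Thevenize the base divider: V_Th = V_CC·R_2/(R_1+R_2) = 13×5.6/38.6 = 1.89 V, R_Th = R_1‖R_2 = 4.79 kΩ.
Base-emitter loop: V_Th = I_B·R_Th + V_BE + (β+1)I_B·R_E, so I_B = (1.89 − 0.7) / (4.79 + 121×0.12) = 0.0614 mA.
I_C = β·I_B = 120×0.0614 = 7.37 mA, and I_E = (β+1)I_B = 7.43 mA.
V_CE = V_CC − I_C·R_C − I_E·R_E = 13 − 7.37×0.56 − 7.43×0.12 = 7.98 V.
V_CE = 7.98 V > 0.2 V confirms active-region operation.

I_C ≈ 7.4 mA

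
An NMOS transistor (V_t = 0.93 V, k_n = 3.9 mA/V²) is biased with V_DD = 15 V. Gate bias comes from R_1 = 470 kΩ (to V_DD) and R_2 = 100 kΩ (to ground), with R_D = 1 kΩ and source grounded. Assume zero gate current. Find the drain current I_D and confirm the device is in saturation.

I_D ≈ 5.6 mA

V_G = V_DD·R_2/(R_1+R_2) = 15×100/570 = 2.63 V. With the source grounded, V_GS = V_G = 2.63 V.
Assume saturation: I_D = (k_n/2)(V_GS − V_t)² = (3.9/2)×(2.63 − 0.93)² = 1.95×1.7² = 5.65 mA.
V_DS = V_DD − I_D·R_D = 15 − 5.65×1 = 9.35 V.
Saturation requires V_DS ≥ V_GS − V_t = 1.7 V; 9.35 ≥ 1.7 ✓.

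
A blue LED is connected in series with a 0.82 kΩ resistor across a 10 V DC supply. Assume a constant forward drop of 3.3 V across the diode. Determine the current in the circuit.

I ≈ 8.2 mA

KVL around the loop: 10 = V_D + I·R = 3.3 + I × 0.82 kΩ.
So I = (10 − 3.3) / 0.82 kΩ = 6.7 / 0.82 = 8.17 mA.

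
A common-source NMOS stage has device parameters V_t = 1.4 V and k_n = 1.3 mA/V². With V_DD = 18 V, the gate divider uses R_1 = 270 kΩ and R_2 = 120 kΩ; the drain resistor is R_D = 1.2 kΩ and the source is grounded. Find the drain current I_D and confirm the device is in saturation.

V_G = V_DD·R_2/(R_1+R_2) = 18×120/390 = 5.54 V. With the source grounded, V_GS = V_G = 5.54 V.
Assume saturation: I_D = (k_n/2)(V_GS − V_t)² = (1.3/2)×(5.54 − 1.4)² = 0.65×4.14² = 11.1 mA.
V_DS = V_DD − I_D·R_D = 18 − 11.1×1.2 = 4.64 V.
Saturation requires V_DS ≥ V_GS − V_t = 4.14 V; 4.64 ≥ 4.14 ✓.

I_D ≈ 11 mA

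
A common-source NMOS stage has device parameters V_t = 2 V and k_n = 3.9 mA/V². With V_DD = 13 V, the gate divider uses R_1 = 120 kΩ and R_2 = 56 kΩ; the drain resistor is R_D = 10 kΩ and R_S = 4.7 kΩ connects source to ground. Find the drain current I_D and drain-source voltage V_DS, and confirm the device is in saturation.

I_D ≈ 0.36 mA, V_DS ≈ 7.7 V

V_G = V_DD·R_2/(R_1+R_2) = 13×56/176 = 4.14 V.
Assume saturation: I_D = (k_n/2)(V_GS − V_t)² with V_GS = V_G − I_D·R_S = 4.14 − 4.7·I_D.
Substituting gives 43.1·I_D² − 40.2·I_D + 8.9 = 0, with roots I_D = 0.363 or 0.57 mA.
The root I_D = 0.57 mA gives V_GS = 1.46 V ≤ V_t, so take I_D = 0.363 mA.
Then V_GS = 2.43 V and V_DS = V_DD − I_D(R_D+R_S) = 13 − 0.363×14.7 = 7.67 V.
Saturation requires V_DS ≥ V_GS − V_t = 0.431 V; 7.67 ≥ 0.431 ✓.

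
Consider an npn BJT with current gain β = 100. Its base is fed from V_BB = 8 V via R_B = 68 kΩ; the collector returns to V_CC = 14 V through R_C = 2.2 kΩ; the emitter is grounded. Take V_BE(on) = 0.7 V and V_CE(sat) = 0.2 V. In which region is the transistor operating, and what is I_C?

Assume active: I_B = (8 − 0.7)/68 = 0.107 mA, giving I_C = β·I_B = 10.7 mA.
But then V_CE = 14 − 10.7×2.2 = -9.62 V < V_CE(sat) = 0.2 V — impossible in the active region.
So the transistor is saturated. With V_CE = 0.2 V, I_C = (V_CC − 0.2)/R_C = 13.8/2.2 = 6.27 mA.
Check: β·I_B = 10.7 mA > I_C = 6.27 mA, confirming saturation.

saturation; I_C ≈ 6.3 mA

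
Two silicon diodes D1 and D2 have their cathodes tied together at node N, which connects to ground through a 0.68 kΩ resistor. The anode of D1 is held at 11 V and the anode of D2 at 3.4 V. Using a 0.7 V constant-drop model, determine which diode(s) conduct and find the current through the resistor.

Assume both conduct. Then node N would need to be at both 11−0.7 = 10.3 V and 3.4−0.7 = 2.7 V, which is impossible.
Assume only D1 conducts: V_N = 11 − 0.7 = 10.3 V, so I_R = 10.3/0.68 = 15.1 mA.
Check D2: its anode-to-cathode voltage is 3.4 − 10.3 = -6.9 V < 0.7 V, so it is off. The assumption is consistent.

Only D1 conducts; I_R ≈ 15 mA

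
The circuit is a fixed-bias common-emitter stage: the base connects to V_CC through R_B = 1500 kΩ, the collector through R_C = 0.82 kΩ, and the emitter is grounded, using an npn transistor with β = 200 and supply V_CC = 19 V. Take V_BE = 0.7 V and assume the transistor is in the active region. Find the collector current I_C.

I_C ≈ 2.4 mA

Base loop: V_CC = I_B·R_B + V_BE, so I_B = (19 − 0.7)/1500 kΩ = 0.0122 mA.
In the active region I_C = β·I_B = 200 × 0.0122 = 2.44 mA.
Collector loop: V_CE = V_CC − I_C·R_C = 19 − 2.44×0.82 = 17 V.
Since V_CE = 17 V > V_CE(sat) ≈ 0.2 V, the transistor is in the active region as assumed.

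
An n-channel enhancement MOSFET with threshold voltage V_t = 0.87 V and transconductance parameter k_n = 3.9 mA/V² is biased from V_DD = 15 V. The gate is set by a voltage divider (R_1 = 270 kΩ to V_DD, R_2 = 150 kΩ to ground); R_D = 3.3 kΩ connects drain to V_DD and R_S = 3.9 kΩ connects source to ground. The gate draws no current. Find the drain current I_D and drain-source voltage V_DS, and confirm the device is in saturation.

I_D ≈ 0.97 mA, V_DS ≈ 8 V

V_G = V_DD·R_2/(R_1+R_2) = 15×150/420 = 5.36 V.
Assume saturation: I_D = (k_n/2)(V_GS − V_t)² with V_GS = V_G − I_D·R_S = 5.36 − 3.9·I_D.
Substituting gives 29.7·I_D² − 69.2·I_D + 39.3 = 0, with roots I_D = 0.97 or 1.37 mA.
The root I_D = 1.37 mA gives V_GS = 0.0333 V ≤ V_t, so take I_D = 0.97 mA.
Then V_GS = 1.58 V and V_DS = V_DD − I_D(R_D+R_S) = 15 − 0.97×7.2 = 8.02 V.
Saturation requires V_DS ≥ V_GS − V_t = 0.705 V; 8.02 ≥ 0.705 ✓.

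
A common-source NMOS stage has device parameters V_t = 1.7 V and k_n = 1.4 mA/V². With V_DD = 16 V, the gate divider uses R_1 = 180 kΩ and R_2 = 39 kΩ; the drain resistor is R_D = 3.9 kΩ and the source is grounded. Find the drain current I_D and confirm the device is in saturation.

V_G = V_DD·R_2/(R_1+R_2) = 16×39/219 = 2.85 V. With the source grounded, V_GS = V_G = 2.85 V.
Assume saturation: I_D = (k_n/2)(V_GS − V_t)² = (1.4/2)×(2.85 − 1.7)² = 0.7×1.15² = 0.925 mA.
V_DS = V_DD − I_D·R_D = 16 − 0.925×3.9 = 12.4 V.
Saturation requires V_DS ≥ V_GS − V_t = 1.15 V; 12.4 ≥ 1.15 ✓.

I_D ≈ 0.92 mA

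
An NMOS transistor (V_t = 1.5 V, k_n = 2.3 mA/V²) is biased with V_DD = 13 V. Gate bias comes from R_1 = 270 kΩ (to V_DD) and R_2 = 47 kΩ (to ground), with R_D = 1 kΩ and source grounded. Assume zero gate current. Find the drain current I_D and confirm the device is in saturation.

V_G = V_DD·R_2/(R_1+R_2) = 13×47/317 = 1.93 V. With the source grounded, V_GS = V_G = 1.93 V.
Assume saturation: I_D = (k_n/2)(V_GS − V_t)² = (2.3/2)×(1.93 − 1.5)² = 1.15×0.427² = 0.21 mA.
V_DS = V_DD − I_D·R_D = 13 − 0.21×1 = 12.8 V.
Saturation requires V_DS ≥ V_GS − V_t = 0.427 V; 12.8 ≥ 0.427 ✓.

I_D ≈ 0.21 mA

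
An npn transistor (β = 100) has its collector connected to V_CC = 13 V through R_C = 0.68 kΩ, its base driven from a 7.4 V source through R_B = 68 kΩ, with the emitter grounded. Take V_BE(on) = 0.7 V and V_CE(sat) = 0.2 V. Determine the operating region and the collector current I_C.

Assume active. Base-emitter loop: I_B = (V_BB − V_BE)/R_B = (7.4 − 0.7)/68 = 0.0985 mA.
I_C = β·I_B = 100×0.0985 = 9.85 mA.
V_CE = V_CC − I_C·R_C = 13 − 9.85×0.68 = 6.3 V > V_CE(sat), so the active-region assumption holds.

active; I_C ≈ 9.9 mA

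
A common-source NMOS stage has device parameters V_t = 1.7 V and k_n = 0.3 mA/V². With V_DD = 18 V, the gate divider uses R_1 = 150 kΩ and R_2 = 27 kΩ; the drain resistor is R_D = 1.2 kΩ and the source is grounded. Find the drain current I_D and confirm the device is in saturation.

V_G = V_DD·R_2/(R_1+R_2) = 18×27/177 = 2.75 V. With the source grounded, V_GS = V_G = 2.75 V.
Assume saturation: I_D = (k_n/2)(V_GS − V_t)² = (0.3/2)×(2.75 − 1.7)² = 0.15×1.05² = 0.164 mA.
V_DS = V_DD − I_D·R_D = 18 − 0.164×1.2 = 17.8 V.
Saturation requires V_DS ≥ V_GS − V_t = 1.05 V; 17.8 ≥ 1.05 ✓.

I_D ≈ 0.16 mA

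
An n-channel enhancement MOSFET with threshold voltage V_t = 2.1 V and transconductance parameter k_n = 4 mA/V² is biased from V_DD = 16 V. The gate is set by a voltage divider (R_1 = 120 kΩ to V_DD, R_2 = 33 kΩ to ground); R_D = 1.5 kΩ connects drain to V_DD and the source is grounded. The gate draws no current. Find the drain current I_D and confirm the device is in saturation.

I_D ≈ 3.7 mA

V_G = V_DD·R_2/(R_1+R_2) = 16×33/153 = 3.45 V. With the source grounded, V_GS = V_G = 3.45 V.
Assume saturation: I_D = (k_n/2)(V_GS − V_t)² = (4/2)×(3.45 − 2.1)² = 2×1.35² = 3.65 mA.
V_DS = V_DD − I_D·R_D = 16 − 3.65×1.5 = 10.5 V.
Saturation requires V_DS ≥ V_GS − V_t = 1.35 V; 10.5 ≥ 1.35 ✓.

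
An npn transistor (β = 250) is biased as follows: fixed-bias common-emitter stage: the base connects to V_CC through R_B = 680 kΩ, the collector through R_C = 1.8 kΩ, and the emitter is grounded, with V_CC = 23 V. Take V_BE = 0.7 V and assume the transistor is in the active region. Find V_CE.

Base loop: V_CC = I_B·R_B + V_BE, so I_B = (23 − 0.7)/680 kΩ = 0.0328 mA.
In the active region I_C = β·I_B = 250 × 0.0328 = 8.2 mA.
Collector loop: V_CE = V_CC − I_C·R_C = 23 − 8.2×1.8 = 8.24 V.
Since V_CE = 8.24 V > V_CE(sat) ≈ 0.2 V, the transistor is in the active region as assumed.

V_CE ≈ 8.2 V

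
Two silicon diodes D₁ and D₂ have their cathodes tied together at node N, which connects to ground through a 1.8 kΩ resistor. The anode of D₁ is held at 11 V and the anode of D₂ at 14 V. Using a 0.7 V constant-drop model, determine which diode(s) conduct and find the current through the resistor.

Assume both conduct. Then node N would need to be at both 11−0.7 = 10.3 V and 14−0.7 = 13.3 V, which is impossible.
Assume only D₂ conducts: V_N = 14 − 0.7 = 13.3 V, so I_R = 13.3/1.8 = 7.39 mA.
Check D₁: its anode-to-cathode voltage is 11 − 13.3 = -2.3 V < 0.7 V, so it is off. The assumption is consistent.

Only D₂ conducts; I_R ≈ 7.4 mA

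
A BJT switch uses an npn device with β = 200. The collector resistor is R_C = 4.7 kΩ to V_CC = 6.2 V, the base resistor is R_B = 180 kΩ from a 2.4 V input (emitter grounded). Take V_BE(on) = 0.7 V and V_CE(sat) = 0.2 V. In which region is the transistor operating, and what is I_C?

Assume active: I_B = (2.4 − 0.7)/180 = 0.00944 mA, giving I_C = β·I_B = 1.89 mA.
But then V_CE = 6.2 − 1.89×4.7 = -2.68 V < V_CE(sat) = 0.2 V — impossible in the active region.
So the transistor is saturated. With V_CE = 0.2 V, I_C = (V_CC − 0.2)/R_C = 6/4.7 = 1.28 mA.
Check: β·I_B = 1.89 mA > I_C = 1.28 mA, confirming saturation.

saturation; I_C ≈ 1.3 mA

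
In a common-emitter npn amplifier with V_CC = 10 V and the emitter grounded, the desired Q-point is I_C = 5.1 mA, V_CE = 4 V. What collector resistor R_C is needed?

R_C ≈ 1.2 kΩ

Collector loop: V_CC = I_C·R_C + V_CE.
R_C = (V_CC − V_CE)/I_C = (10 − 4)/5.1 = 1.18 kΩ.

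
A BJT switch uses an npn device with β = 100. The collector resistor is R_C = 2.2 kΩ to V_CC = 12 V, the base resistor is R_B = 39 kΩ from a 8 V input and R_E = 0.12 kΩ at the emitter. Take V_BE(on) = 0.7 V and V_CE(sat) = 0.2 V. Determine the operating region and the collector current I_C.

saturation; I_C ≈ 5.1 mA

Assume active: I_B = (8 − 0.7)/(39 + 101×0.12) = 0.143 mA, I_C = β·I_B = 14.3 mA.
Then V_CE = 12 − 14.3×2.2 − 14.4×0.12 = -21.1 V < 0.2 V — the active assumption fails.
Re-solve with V_CE = 0.2 V. KCL at the emitter: V_E/R_E = (V_BB−0.7−V_E)/R_B + (V_CC−0.2−V_E)/R_C, giving V_E = 0.63 V.
I_C = (V_CC − 0.2 − V_E)/R_C = (11.8 − 0.63)/2.2 = 5.08 mA.
Check: I_B = (7.3 − 0.63)/39 = 0.171 mA, and β·I_B = 17.1 mA > I_C, confirming saturation.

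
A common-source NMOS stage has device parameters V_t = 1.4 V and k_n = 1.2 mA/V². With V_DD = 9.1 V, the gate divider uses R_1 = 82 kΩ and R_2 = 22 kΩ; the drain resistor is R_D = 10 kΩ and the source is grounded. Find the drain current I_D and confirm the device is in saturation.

I_D ≈ 0.17 mA

V_G = V_DD·R_2/(R_1+R_2) = 9.1×22/104 = 1.92 V. With the source grounded, V_GS = V_G = 1.92 V.
Assume saturation: I_D = (k_n/2)(V_GS − V_t)² = (1.2/2)×(1.92 − 1.4)² = 0.6×0.525² = 0.165 mA.
V_DS = V_DD − I_D·R_D = 9.1 − 0.165×10 = 7.45 V.
Saturation requires V_DS ≥ V_GS − V_t = 0.525 V; 7.45 ≥ 0.525 ✓.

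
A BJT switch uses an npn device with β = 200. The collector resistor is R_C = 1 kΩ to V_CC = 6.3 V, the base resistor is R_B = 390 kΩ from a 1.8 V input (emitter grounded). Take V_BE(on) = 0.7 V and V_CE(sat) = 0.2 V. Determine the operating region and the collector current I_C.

Assume active. Base-emitter loop: I_B = (V_BB − V_BE)/R_B = (1.8 − 0.7)/390 = 0.00282 mA.
I_C = β·I_B = 200×0.00282 = 0.564 mA.
V_CE = V_CC − I_C·R_C = 6.3 − 0.564×1 = 5.74 V > V_CE(sat), so the active-region assumption holds.

active; I_C ≈ 0.56 mA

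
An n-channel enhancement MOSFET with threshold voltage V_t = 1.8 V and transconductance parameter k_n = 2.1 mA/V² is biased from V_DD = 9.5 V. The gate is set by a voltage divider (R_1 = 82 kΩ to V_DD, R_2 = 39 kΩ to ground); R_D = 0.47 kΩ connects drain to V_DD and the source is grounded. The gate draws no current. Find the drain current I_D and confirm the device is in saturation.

I_D ≈ 1.7 mA

V_G = V_DD·R_2/(R_1+R_2) = 9.5×39/121 = 3.06 V. With the source grounded, V_GS = V_G = 3.06 V.
Assume saturation: I_D = (k_n/2)(V_GS − V_t)² = (2.1/2)×(3.06 − 1.8)² = 1.05×1.26² = 1.67 mA.
V_DS = V_DD − I_D·R_D = 9.5 − 1.67×0.47 = 8.71 V.
Saturation requires V_DS ≥ V_GS − V_t = 1.26 V; 8.71 ≥ 1.26 ✓.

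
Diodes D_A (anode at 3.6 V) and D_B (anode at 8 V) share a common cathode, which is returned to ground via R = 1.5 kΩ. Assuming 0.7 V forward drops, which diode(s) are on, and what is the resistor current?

Only D_B conducts; I_R ≈ 4.9 mA

Assume both conduct. Then node N would need to be at both 3.6−0.7 = 2.9 V and 8−0.7 = 7.3 V, which is impossible.
Assume only D_B conducts: V_N = 8 − 0.7 = 7.3 V, so I_R = 7.3/1.5 = 4.87 mA.
Check D_A: its anode-to-cathode voltage is 3.6 − 7.3 = -3.7 V < 0.7 V, so it is off. The assumption is consistent.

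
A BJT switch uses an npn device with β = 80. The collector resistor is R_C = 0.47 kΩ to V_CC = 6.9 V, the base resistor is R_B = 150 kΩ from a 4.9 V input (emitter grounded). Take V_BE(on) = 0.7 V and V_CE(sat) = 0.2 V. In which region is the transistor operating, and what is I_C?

active; I_C ≈ 2.2 mA

Assume active. Base-emitter loop: I_B = (V_BB − V_BE)/R_B = (4.9 − 0.7)/150 = 0.028 mA.
I_C = β·I_B = 80×0.028 = 2.24 mA.
V_CE = V_CC − I_C·R_C = 6.9 − 2.24×0.47 = 5.85 V > V_CE(sat), so the active-region assumption holds.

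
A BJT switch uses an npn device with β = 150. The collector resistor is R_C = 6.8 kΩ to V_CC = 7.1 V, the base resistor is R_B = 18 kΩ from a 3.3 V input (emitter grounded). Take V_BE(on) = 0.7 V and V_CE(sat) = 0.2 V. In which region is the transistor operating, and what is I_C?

Assume active: I_B = (3.3 − 0.7)/18 = 0.144 mA, giving I_C = β·I_B = 21.7 mA.
But then V_CE = 7.1 − 21.7×6.8 = -140 V < V_CE(sat) = 0.2 V — impossible in the active region.
So the transistor is saturated. With V_CE = 0.2 V, I_C = (V_CC − 0.2)/R_C = 6.9/6.8 = 1.01 mA.
Check: β·I_B = 21.7 mA > I_C = 1.01 mA, confirming saturation.

saturation; I_C ≈ 1 mA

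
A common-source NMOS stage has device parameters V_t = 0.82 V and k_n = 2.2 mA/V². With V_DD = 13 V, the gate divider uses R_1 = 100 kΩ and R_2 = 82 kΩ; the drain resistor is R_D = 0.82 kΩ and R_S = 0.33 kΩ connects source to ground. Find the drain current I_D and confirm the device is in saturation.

I_D ≈ 7.4 mA

V_G = V_DD·R_2/(R_1+R_2) = 13×82/182 = 5.86 V.
Assume saturation: I_D = (k_n/2)(V_GS − V_t)² with V_GS = V_G − I_D·R_S = 5.86 − 0.33·I_D.
Substituting gives 0.12·I_D² − 4.66·I_D + 27.9 = 0, with roots I_D = 7.4 or 31.5 mA.
The root I_D = 31.5 mA gives V_GS = -4.53 V ≤ V_t, so take I_D = 7.4 mA.
Then V_GS = 3.41 V and V_DS = V_DD − I_D(R_D+R_S) = 13 − 7.4×1.15 = 4.49 V.
Saturation requires V_DS ≥ V_GS − V_t = 2.59 V; 4.49 ≥ 2.59 ✓.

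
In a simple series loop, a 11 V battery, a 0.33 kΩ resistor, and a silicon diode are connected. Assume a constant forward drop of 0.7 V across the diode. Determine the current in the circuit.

KVL around the loop: 11 = V_D + I·R = 0.7 + I × 0.33 kΩ.
So I = (11 − 0.7) / 0.33 kΩ = 10.3 / 0.33 = 31.2 mA.

I ≈ 31 mA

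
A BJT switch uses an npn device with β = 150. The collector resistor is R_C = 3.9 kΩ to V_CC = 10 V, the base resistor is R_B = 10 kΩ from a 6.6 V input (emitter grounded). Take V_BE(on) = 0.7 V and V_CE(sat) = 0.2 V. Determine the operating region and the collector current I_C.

saturation; I_C ≈ 2.5 mA

Assume active: I_B = (6.6 − 0.7)/10 = 0.59 mA, giving I_C = β·I_B = 88.5 mA.
But then V_CE = 10 − 88.5×3.9 = -335 V < V_CE(sat) = 0.2 V — impossible in the active region.
So the transistor is saturated. With V_CE = 0.2 V, I_C = (V_CC − 0.2)/R_C = 9.8/3.9 = 2.51 mA.
Check: β·I_B = 88.5 mA > I_C = 2.51 mA, confirming saturation.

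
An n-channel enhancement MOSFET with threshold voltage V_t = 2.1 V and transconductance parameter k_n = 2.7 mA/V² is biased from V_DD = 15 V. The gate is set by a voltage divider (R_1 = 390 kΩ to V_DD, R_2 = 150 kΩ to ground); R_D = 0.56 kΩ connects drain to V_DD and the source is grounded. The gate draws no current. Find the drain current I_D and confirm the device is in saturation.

I_D ≈ 5.8 mA

V_G = V_DD·R_2/(R_1+R_2) = 15×150/540 = 4.17 V. With the source grounded, V_GS = V_G = 4.17 V.
Assume saturation: I_D = (k_n/2)(V_GS − V_t)² = (2.7/2)×(4.17 − 2.1)² = 1.35×2.07² = 5.77 mA.
V_DS = V_DD − I_D·R_D = 15 − 5.77×0.56 = 11.8 V.
Saturation requires V_DS ≥ V_GS − V_t = 2.07 V; 11.8 ≥ 2.07 ✓.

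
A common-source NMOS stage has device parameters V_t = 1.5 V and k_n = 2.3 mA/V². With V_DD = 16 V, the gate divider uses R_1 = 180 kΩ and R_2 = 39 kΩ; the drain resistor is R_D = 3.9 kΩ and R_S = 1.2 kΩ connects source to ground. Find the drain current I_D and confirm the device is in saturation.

V_G = V_DD·R_2/(R_1+R_2) = 16×39/219 = 2.85 V.
Assume saturation: I_D = (k_n/2)(V_GS − V_t)² with V_GS = V_G − I_D·R_S = 2.85 − 1.2·I_D.
Substituting gives 1.66·I_D² − 4.72·I_D + 2.09 = 0, with roots I_D = 0.549 or 2.3 mA.
The root I_D = 2.3 mA gives V_GS = 0.0846 V ≤ V_t, so take I_D = 0.549 mA.
Then V_GS = 2.19 V and V_DS = V_DD − I_D(R_D+R_S) = 16 − 0.549×5.1 = 13.2 V.
Saturation requires V_DS ≥ V_GS − V_t = 0.691 V; 13.2 ≥ 0.691 ✓.

I_D ≈ 0.55 mA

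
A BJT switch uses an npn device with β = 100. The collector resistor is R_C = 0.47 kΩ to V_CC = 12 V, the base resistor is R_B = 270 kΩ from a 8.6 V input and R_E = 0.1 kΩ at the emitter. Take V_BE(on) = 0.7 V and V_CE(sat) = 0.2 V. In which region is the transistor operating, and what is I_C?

Assume active. Base-emitter loop: I_B = (V_BB − V_BE)/(R_B + (β+1)R_E) = (8.6 − 0.7)/(270 + 101×0.1) = 0.0282 mA.
I_C = β·I_B = 100×0.0282 = 2.82 mA.
V_CE = V_CC − I_C·R_C − I_E·R_E = 12 − 2.82×0.47 − 2.85×0.1 = 10.4 V > V_CE(sat), so the active-region assumption holds.

active; I_C ≈ 2.8 mA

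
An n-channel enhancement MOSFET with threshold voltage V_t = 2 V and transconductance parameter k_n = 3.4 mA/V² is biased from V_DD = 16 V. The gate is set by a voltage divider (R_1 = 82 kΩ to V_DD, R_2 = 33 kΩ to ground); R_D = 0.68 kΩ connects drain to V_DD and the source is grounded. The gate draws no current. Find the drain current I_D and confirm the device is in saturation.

V_G = V_DD·R_2/(R_1+R_2) = 16×33/115 = 4.59 V. With the source grounded, V_GS = V_G = 4.59 V.
Assume saturation: I_D = (k_n/2)(V_GS − V_t)² = (3.4/2)×(4.59 − 2)² = 1.7×2.59² = 11.4 mA.
V_DS = V_DD − I_D·R_D = 16 − 11.4×0.68 = 8.24 V.
Saturation requires V_DS ≥ V_GS − V_t = 2.59 V; 8.24 ≥ 2.59 ✓.

I_D ≈ 11 mA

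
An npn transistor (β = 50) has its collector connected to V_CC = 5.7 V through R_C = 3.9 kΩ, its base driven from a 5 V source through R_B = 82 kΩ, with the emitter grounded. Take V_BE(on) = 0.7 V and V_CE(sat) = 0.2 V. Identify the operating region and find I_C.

saturation; I_C ≈ 1.4 mA

Assume active: I_B = (5 − 0.7)/82 = 0.0524 mA, giving I_C = β·I_B = 2.62 mA.
But then V_CE = 5.7 − 2.62×3.9 = -4.53 V < V_CE(sat) = 0.2 V — impossible in the active region.
So the transistor is saturated. With V_CE = 0.2 V, I_C = (V_CC − 0.2)/R_C = 5.5/3.9 = 1.41 mA.
Check: β·I_B = 2.62 mA > I_C = 1.41 mA, confirming saturation.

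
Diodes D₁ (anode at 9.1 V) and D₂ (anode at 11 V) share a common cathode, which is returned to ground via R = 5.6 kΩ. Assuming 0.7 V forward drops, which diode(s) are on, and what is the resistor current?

Only D₂ conducts; I_R ≈ 1.8 mA

Assume both conduct. Then node N would need to be at both 9.1−0.7 = 8.4 V and 11−0.7 = 10.3 V, which is impossible.
Assume only D₂ conducts: V_N = 11 − 0.7 = 10.3 V, so I_R = 10.3/5.6 = 1.84 mA.
Check D₁: its anode-to-cathode voltage is 9.1 − 10.3 = -1.2 V < 0.7 V, so it is off. The assumption is consistent.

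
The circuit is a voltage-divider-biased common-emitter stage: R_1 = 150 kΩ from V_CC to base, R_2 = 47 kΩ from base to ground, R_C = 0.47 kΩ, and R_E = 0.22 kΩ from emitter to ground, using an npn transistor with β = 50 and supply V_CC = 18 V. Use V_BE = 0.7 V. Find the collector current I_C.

I_C ≈ 3.8 mA

Thevenize the base divider: V_Th = V_CC·R_2/(R_1+R_2) = 18×47/197 = 4.29 V, R_Th = R_1‖R_2 = 35.8 kΩ.
Base-emitter loop: V_Th = I_B·R_Th + V_BE + (β+1)I_B·R_E, so I_B = (4.29 − 0.7) / (35.8 + 51×0.22) = 0.0765 mA.
I_C = β·I_B = 50×0.0765 = 3.82 mA, and I_E = (β+1)I_B = 3.9 mA.
V_CE = V_CC − I_C·R_C − I_E·R_E = 18 − 3.82×0.47 − 3.9×0.22 = 15.3 V.
V_CE = 15.3 V > 0.2 V confirms active-region operation.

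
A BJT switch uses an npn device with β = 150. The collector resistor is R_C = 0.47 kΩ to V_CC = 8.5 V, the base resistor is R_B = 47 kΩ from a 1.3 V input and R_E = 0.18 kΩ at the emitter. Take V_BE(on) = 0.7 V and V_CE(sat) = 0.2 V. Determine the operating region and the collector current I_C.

active; I_C ≈ 1.2 mA

Assume active. Base-emitter loop: I_B = (V_BB − V_BE)/(R_B + (β+1)R_E) = (1.3 − 0.7)/(47 + 151×0.18) = 0.00809 mA.
I_C = β·I_B = 150×0.00809 = 1.21 mA.
V_CE = V_CC − I_C·R_C − I_E·R_E = 8.5 − 1.21×0.47 − 1.22×0.18 = 7.71 V > V_CE(sat), so the active-region assumption holds.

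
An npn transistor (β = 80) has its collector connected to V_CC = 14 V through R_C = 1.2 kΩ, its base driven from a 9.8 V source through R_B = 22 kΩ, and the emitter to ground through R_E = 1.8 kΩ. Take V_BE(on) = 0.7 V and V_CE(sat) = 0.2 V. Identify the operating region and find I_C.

active; I_C ≈ 4.3 mA

Assume active. Base-emitter loop: I_B = (V_BB − V_BE)/(R_B + (β+1)R_E) = (9.8 − 0.7)/(22 + 81×1.8) = 0.0542 mA.
I_C = β·I_B = 80×0.0542 = 4.34 mA.
V_CE = V_CC − I_C·R_C − I_E·R_E = 14 − 4.34×1.2 − 4.39×1.8 = 0.887 V > V_CE(sat), so the active-region assumption holds.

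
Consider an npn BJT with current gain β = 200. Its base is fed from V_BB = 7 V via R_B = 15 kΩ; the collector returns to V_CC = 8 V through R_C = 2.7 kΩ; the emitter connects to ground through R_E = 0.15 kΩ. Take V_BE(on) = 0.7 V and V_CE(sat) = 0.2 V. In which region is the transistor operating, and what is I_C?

Assume active: I_B = (7 − 0.7)/(15 + 201×0.15) = 0.14 mA, I_C = β·I_B = 27.9 mA.
Then V_CE = 8 − 27.9×2.7 − 28×0.15 = -71.6 V < 0.2 V — the active assumption fails.
Re-solve with V_CE = 0.2 V. KCL at the emitter: V_E/R_E = (V_BB−0.7−V_E)/R_B + (V_CC−0.2−V_E)/R_C, giving V_E = 0.466 V.
I_C = (V_CC − 0.2 − V_E)/R_C = (7.8 − 0.466)/2.7 = 2.72 mA.
Check: I_B = (6.3 − 0.466)/15 = 0.389 mA, and β·I_B = 77.8 mA > I_C, confirming saturation.

saturation; I_C ≈ 2.7 mA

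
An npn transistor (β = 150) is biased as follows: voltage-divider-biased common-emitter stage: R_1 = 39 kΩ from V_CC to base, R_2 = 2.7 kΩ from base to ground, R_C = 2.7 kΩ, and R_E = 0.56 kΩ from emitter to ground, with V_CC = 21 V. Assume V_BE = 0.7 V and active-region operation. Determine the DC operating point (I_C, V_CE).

Thevenize the base divider: V_Th = V_CC·R_2/(R_1+R_2) = 21×2.7/41.7 = 1.36 V, R_Th = R_1‖R_2 = 2.53 kΩ.
Base-emitter loop: V_Th = I_B·R_Th + V_BE + (β+1)I_B·R_E, so I_B = (1.36 − 0.7) / (2.53 + 151×0.56) = 0.00758 mA.
I_C = β·I_B = 150×0.00758 = 1.14 mA, and I_E = (β+1)I_B = 1.14 mA.
V_CE = V_CC − I_C·R_C − I_E·R_E = 21 − 1.14×2.7 − 1.14×0.56 = 17.3 V.
V_CE = 17.3 V > 0.2 V confirms active-region operation.

I_C ≈ 1.1 mA, V_CE ≈ 17 V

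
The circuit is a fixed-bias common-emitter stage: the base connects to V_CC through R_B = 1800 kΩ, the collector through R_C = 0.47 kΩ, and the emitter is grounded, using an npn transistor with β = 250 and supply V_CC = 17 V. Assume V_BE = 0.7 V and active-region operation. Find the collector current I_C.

Base loop: V_CC = I_B·R_B + V_BE, so I_B = (17 − 0.7)/1800 kΩ = 0.00906 mA.
In the active region I_C = β·I_B = 250 × 0.00906 = 2.26 mA.
Collector loop: V_CE = V_CC − I_C·R_C = 17 − 2.26×0.47 = 15.9 V.
Since V_CE = 15.9 V > V_CE(sat) ≈ 0.2 V, the transistor is in the active region as assumed.

I_C ≈ 2.3 mA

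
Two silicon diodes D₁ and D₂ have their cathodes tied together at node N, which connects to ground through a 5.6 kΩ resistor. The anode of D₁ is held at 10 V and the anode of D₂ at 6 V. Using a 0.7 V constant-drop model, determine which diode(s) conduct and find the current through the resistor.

Only D₁ conducts; I_R ≈ 1.7 mA

Assume both conduct. Then node N would need to be at both 10−0.7 = 9.3 V and 6−0.7 = 5.3 V, which is impossible.
Assume only D₁ conducts: V_N = 10 − 0.7 = 9.3 V, so I_R = 9.3/5.6 = 1.66 mA.
Check D₂: its anode-to-cathode voltage is 6 − 9.3 = -3.3 V < 0.7 V, so it is off. The assumption is consistent.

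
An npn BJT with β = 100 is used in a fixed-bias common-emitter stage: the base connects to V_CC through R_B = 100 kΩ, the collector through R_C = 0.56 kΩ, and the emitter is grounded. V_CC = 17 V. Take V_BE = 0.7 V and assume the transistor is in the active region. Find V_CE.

V_CE ≈ 7.9 V

Base loop: V_CC = I_B·R_B + V_BE, so I_B = (17 − 0.7)/100 kΩ = 0.163 mA.
In the active region I_C = β·I_B = 100 × 0.163 = 16.3 mA.
Collector loop: V_CE = V_CC − I_C·R_C = 17 − 16.3×0.56 = 7.87 V.
Since V_CE = 7.87 V > V_CE(sat) ≈ 0.2 V, the transistor is in the active region as assumed.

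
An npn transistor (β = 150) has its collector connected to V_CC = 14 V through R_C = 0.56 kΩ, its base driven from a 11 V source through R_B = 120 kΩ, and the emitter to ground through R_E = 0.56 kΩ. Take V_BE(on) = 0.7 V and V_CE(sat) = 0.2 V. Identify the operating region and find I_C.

Assume active. Base-emitter loop: I_B = (V_BB − V_BE)/(R_B + (β+1)R_E) = (11 − 0.7)/(120 + 151×0.56) = 0.0504 mA.
I_C = β·I_B = 150×0.0504 = 7.55 mA.
V_CE = V_CC − I_C·R_C − I_E·R_E = 14 − 7.55×0.56 − 7.6×0.56 = 5.51 V > V_CE(sat), so the active-region assumption holds.

active; I_C ≈ 7.6 mA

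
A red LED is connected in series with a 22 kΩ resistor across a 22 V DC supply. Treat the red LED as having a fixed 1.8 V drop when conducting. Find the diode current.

KVL around the loop: 22 = V_D + I·R = 1.8 + I × 22 kΩ.
So I = (22 − 1.8) / 22 kΩ = 20.2 / 22 = 0.918 mA.

I ≈ 0.92 mA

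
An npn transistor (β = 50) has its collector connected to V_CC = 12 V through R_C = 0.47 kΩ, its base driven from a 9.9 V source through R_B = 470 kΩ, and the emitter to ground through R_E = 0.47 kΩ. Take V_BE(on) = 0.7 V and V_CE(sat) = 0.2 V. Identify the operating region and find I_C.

Assume active. Base-emitter loop: I_B = (V_BB − V_BE)/(R_B + (β+1)R_E) = (9.9 − 0.7)/(470 + 51×0.47) = 0.0186 mA.
I_C = β·I_B = 50×0.0186 = 0.931 mA.
V_CE = V_CC − I_C·R_C − I_E·R_E = 12 − 0.931×0.47 − 0.95×0.47 = 11.1 V > V_CE(sat), so the active-region assumption holds.

active; I_C ≈ 0.93 mA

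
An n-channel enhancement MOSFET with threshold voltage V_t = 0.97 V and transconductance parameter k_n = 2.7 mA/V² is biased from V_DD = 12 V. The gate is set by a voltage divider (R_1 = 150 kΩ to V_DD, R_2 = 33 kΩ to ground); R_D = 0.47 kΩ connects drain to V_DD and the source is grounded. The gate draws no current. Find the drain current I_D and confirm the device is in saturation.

V_G = V_DD·R_2/(R_1+R_2) = 12×33/183 = 2.16 V. With the source grounded, V_GS = V_G = 2.16 V.
Assume saturation: I_D = (k_n/2)(V_GS − V_t)² = (2.7/2)×(2.16 − 0.97)² = 1.35×1.19² = 1.92 mA.
V_DS = V_DD − I_D·R_D = 12 − 1.92×0.47 = 11.1 V.
Saturation requires V_DS ≥ V_GS − V_t = 1.19 V; 11.1 ≥ 1.19 ✓.

I_D ≈ 1.9 mA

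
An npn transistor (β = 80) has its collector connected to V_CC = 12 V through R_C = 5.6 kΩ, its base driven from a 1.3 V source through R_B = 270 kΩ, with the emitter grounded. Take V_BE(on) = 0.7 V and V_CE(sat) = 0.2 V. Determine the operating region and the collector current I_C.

Assume active. Base-emitter loop: I_B = (V_BB − V_BE)/R_B = (1.3 − 0.7)/270 = 0.00222 mA.
I_C = β·I_B = 80×0.00222 = 0.178 mA.
V_CE = V_CC − I_C·R_C = 12 − 0.178×5.6 = 11 V > V_CE(sat), so the active-region assumption holds.

active; I_C ≈ 0.18 mA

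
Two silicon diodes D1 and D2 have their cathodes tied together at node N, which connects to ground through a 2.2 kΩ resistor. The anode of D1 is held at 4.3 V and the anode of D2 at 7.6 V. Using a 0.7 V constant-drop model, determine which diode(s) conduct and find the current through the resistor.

Assume both conduct. Then node N would need to be at both 4.3−0.7 = 3.6 V and 7.6−0.7 = 6.9 V, which is impossible.
Assume only D2 conducts: V_N = 7.6 − 0.7 = 6.9 V, so I_R = 6.9/2.2 = 3.14 mA.
Check D1: its anode-to-cathode voltage is 4.3 − 6.9 = -2.6 V < 0.7 V, so it is off. The assumption is consistent.

Only D2 conducts; I_R ≈ 3.1 mA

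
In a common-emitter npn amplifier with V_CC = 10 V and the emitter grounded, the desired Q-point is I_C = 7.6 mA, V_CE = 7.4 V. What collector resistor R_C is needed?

R_C ≈ 0.34 kΩ

Collector loop: V_CC = I_C·R_C + V_CE.
R_C = (V_CC − V_CE)/I_C = (10 − 7.4)/7.6 = 0.342 kΩ.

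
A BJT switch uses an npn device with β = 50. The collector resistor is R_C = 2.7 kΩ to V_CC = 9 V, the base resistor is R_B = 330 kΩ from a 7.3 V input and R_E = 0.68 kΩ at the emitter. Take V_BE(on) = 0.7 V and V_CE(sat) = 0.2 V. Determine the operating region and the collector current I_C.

Assume active. Base-emitter loop: I_B = (V_BB − V_BE)/(R_B + (β+1)R_E) = (7.3 − 0.7)/(330 + 51×0.68) = 0.0181 mA.
I_C = β·I_B = 50×0.0181 = 0.905 mA.
V_CE = V_CC − I_C·R_C − I_E·R_E = 9 − 0.905×2.7 − 0.923×0.68 = 5.93 V > V_CE(sat), so the active-region assumption holds.

active; I_C ≈ 0.9 mA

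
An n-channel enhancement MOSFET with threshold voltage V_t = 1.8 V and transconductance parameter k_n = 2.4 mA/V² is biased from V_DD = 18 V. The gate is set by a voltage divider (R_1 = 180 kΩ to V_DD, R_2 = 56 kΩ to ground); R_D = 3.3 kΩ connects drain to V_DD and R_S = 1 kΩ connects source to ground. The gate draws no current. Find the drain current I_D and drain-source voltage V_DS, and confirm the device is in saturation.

V_G = V_DD·R_2/(R_1+R_2) = 18×56/236 = 4.27 V.
Assume saturation: I_D = (k_n/2)(V_GS − V_t)² with V_GS = V_G − I_D·R_S = 4.27 − 1·I_D.
Substituting gives 1.2·I_D² − 6.93·I_D + 7.33 = 0, with roots I_D = 1.39 or 4.38 mA.
The root I_D = 4.38 mA gives V_GS = -0.111 V ≤ V_t, so take I_D = 1.39 mA.
Then V_GS = 2.88 V and V_DS = V_DD − I_D(R_D+R_S) = 18 − 1.39×4.3 = 12 V.
Saturation requires V_DS ≥ V_GS − V_t = 1.08 V; 12 ≥ 1.08 ✓.

I_D ≈ 1.4 mA, V_DS ≈ 12 V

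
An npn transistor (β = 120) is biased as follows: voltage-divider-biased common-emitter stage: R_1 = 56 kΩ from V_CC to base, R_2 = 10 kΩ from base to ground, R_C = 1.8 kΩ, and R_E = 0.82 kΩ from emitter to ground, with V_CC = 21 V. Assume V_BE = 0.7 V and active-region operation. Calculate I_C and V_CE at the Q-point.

Thevenize the base divider: V_Th = V_CC·R_2/(R_1+R_2) = 21×10/66 = 3.18 V, R_Th = R_1‖R_2 = 8.48 kΩ.
Base-emitter loop: V_Th = I_B·R_Th + V_BE + (β+1)I_B·R_E, so I_B = (3.18 − 0.7) / (8.48 + 121×0.82) = 0.023 mA.
I_C = β·I_B = 120×0.023 = 2.77 mA, and I_E = (β+1)I_B = 2.79 mA.
V_CE = V_CC − I_C·R_C − I_E·R_E = 21 − 2.77×1.8 − 2.79×0.82 = 13.7 V.
V_CE = 13.7 V > 0.2 V confirms active-region operation.

I_C ≈ 2.8 mA, V_CE ≈ 14 V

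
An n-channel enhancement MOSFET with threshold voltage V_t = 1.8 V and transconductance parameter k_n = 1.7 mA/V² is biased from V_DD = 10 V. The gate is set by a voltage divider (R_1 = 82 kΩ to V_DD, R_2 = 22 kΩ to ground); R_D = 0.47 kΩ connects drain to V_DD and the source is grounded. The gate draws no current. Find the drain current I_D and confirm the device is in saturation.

V_G = V_DD·R_2/(R_1+R_2) = 10×22/104 = 2.12 V. With the source grounded, V_GS = V_G = 2.12 V.
Assume saturation: I_D = (k_n/2)(V_GS − V_t)² = (1.7/2)×(2.12 − 1.8)² = 0.85×0.315² = 0.0845 mA.
V_DS = V_DD − I_D·R_D = 10 − 0.0845×0.47 = 9.96 V.
Saturation requires V_DS ≥ V_GS − V_t = 0.315 V; 9.96 ≥ 0.315 ✓.

I_D ≈ 0.085 mA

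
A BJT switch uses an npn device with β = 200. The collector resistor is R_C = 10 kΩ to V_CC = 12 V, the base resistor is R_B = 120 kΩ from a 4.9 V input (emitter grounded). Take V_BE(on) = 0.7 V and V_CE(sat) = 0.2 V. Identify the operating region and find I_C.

Assume active: I_B = (4.9 − 0.7)/120 = 0.035 mA, giving I_C = β·I_B = 7 mA.
But then V_CE = 12 − 7×10 = -58 V < V_CE(sat) = 0.2 V — impossible in the active region.
So the transistor is saturated. With V_CE = 0.2 V, I_C = (V_CC − 0.2)/R_C = 11.8/10 = 1.18 mA.
Check: β·I_B = 7 mA > I_C = 1.18 mA, confirming saturation.

saturation; I_C ≈ 1.2 mA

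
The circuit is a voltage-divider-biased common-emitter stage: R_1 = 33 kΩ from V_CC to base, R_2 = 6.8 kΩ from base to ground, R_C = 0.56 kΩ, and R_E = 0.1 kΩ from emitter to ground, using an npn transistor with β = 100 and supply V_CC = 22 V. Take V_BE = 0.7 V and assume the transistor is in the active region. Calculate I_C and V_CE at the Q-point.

Thevenize the base divider: V_Th = V_CC·R_2/(R_1+R_2) = 22×6.8/39.8 = 3.76 V, R_Th = R_1‖R_2 = 5.64 kΩ.
Base-emitter loop: V_Th = I_B·R_Th + V_BE + (β+1)I_B·R_E, so I_B = (3.76 − 0.7) / (5.64 + 101×0.1) = 0.194 mA.
I_C = β·I_B = 100×0.194 = 19.4 mA, and I_E = (β+1)I_B = 19.6 mA.
V_CE = V_CC − I_C·R_C − I_E·R_E = 22 − 19.4×0.56 − 19.6×0.1 = 9.15 V.
V_CE = 9.15 V > 0.2 V confirms active-region operation.

I_C ≈ 19 mA, V_CE ≈ 9.2 V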